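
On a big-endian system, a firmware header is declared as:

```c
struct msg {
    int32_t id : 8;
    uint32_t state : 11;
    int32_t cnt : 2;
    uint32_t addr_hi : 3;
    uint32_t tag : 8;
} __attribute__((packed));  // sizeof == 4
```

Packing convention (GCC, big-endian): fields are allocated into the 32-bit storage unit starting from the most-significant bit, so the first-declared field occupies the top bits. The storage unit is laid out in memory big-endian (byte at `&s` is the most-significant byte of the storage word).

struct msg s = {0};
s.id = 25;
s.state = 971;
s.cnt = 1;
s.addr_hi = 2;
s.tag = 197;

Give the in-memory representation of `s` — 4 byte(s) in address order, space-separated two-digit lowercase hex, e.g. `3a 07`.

19 79 6a c5

[24+:8] id=25 & 0xff = 0x19; word=0x19000000
[13+:11] state=971 & 0x7ff = 0x3cb; word=0x19796000
[11+:2] cnt=1 & 0x3 = 0x1; word=0x19796800
[8+:3] addr_hi=2 & 0x7 = 0x2; word=0x19796a00
[0+:8] tag=197 & 0xff = 0xc5; word=0x19796ac5
word = 0x19796ac5 → big-endian bytes:
  [0]=0x19  [1]=0x79  [2]=0x6a  [3]=0xc5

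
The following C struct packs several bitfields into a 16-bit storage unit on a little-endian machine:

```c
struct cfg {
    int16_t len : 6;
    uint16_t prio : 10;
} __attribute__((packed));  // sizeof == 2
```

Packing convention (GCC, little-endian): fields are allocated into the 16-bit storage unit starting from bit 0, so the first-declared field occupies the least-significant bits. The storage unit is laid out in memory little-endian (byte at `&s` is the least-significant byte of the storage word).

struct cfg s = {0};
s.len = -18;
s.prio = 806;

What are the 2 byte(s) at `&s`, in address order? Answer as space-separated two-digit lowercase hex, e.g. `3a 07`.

ae c9

[0+:6] len=-18 & 0x3f = 0x2e; word=0x002e
[6+:10] prio=806 & 0x3ff = 0x326; word=0xc9ae
word = 0xc9ae → little-endian bytes:
  [0]=0xae  [1]=0xc9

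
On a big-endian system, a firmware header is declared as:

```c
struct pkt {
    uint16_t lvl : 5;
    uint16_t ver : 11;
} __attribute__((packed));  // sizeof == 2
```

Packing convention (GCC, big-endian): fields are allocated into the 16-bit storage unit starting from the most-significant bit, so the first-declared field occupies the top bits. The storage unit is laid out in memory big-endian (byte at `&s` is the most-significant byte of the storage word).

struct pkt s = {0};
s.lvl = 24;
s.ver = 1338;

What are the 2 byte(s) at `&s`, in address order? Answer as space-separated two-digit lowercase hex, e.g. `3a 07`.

lvl:5 = 24 → 0x18 << 11 → word 0xc000
ver:11 = 1338 → 0x53a << 0 → word 0xc53a
word = 0xc53a → big-endian bytes:
  [0]=0xc5  [1]=0x3a

c5 3a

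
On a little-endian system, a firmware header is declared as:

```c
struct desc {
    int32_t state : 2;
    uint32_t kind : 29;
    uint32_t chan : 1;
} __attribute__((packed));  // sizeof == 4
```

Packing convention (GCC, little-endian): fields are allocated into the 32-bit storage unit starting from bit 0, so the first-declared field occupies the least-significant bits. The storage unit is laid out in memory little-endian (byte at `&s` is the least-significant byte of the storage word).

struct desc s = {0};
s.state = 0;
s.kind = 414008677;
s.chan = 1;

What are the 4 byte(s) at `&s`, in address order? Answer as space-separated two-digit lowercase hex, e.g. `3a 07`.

state (2b) val=0 bits=0x0 at bit 0: 0x00000000
kind (29b) val=414008677 bits=0x18ad4565 at bit 2: 0x62b51594
chan (1b) val=1 bits=0x1 at bit 31: 0xe2b51594
word = 0xe2b51594 → little-endian bytes:
  [0]=0x94  [1]=0x15  [2]=0xb5  [3]=0xe2

94 15 b5 e2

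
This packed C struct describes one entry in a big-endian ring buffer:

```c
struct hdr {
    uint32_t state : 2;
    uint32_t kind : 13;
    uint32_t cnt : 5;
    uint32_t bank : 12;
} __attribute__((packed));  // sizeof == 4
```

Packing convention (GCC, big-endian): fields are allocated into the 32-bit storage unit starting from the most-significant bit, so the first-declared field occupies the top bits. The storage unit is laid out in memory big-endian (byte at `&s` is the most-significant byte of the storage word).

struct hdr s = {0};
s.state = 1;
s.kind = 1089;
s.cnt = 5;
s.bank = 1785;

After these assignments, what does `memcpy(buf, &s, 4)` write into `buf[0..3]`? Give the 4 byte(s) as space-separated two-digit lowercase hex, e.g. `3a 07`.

48 82 56 f9

state (2b) val=1 bits=0x1 at bit 30: 0x40000000
kind (13b) val=1089 bits=0x441 at bit 17: 0x48820000
cnt (5b) val=5 bits=0x5 at bit 12: 0x48825000
bank (12b) val=1785 bits=0x6f9 at bit 0: 0x488256f9
word = 0x488256f9 → big-endian bytes:
  [0]=0x48  [1]=0x82  [2]=0x56  [3]=0xf9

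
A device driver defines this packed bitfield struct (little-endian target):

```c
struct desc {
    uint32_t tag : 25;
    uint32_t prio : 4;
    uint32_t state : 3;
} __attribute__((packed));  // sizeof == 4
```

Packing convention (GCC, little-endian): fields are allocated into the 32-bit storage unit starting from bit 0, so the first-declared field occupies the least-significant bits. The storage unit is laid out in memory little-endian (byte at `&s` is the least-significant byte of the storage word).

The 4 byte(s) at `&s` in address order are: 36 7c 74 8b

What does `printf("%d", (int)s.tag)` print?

[0]=0x36 [1]=0x7c [2]=0x74 [3]=0x8b (little-endian) → word 0x8b747c36
tag:25 @ bit 0 → (0x8b747c36>>0)&0x1ffffff = 0x1747c36  ←
prio:4 @ bit 25 → (0x8b747c36>>25)&0xf = 0x5
state:3 @ bit 29 → (0x8b747c36>>29)&0x7 = 0x4

24411190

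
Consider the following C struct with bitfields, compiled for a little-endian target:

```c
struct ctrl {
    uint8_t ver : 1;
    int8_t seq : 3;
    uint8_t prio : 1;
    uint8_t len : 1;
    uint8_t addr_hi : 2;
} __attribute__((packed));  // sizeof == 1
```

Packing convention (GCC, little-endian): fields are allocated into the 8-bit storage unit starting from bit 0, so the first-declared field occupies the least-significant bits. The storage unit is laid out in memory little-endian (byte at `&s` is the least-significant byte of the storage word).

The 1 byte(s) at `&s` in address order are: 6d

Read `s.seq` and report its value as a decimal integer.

[0]=0x6d (little-endian) → word 0x6d
ver [0+:1] = (word>>0) & 0x1 = 1
seq [1+:3] = (word>>1) & 0x7 = 6  ←
prio [4+:1] = (word>>4) & 0x1 = 0
len [5+:1] = (word>>5) & 0x1 = 1
addr_hi [6+:2] = (word>>6) & 0x3 = 1
seq signed 3b, MSB=1: 6 - 8 = -2

-2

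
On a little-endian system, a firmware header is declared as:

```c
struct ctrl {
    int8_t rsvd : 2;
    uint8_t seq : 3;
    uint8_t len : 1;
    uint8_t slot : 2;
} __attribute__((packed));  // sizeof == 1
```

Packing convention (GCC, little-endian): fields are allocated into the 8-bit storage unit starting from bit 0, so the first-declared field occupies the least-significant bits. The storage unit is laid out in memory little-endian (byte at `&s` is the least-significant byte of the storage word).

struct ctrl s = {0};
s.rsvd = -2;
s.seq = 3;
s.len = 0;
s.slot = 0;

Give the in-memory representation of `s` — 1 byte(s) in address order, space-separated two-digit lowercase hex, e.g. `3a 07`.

0e

[0+:2] rsvd=-2 & 0x3 = 0x2; word=0x02
[2+:3] seq=3 & 0x7 = 0x3; word=0x0e
[5+:1] len=0 & 0x1 = 0x0; word=0x0e
[6+:2] slot=0 & 0x3 = 0x0; word=0x0e
word = 0x0e → little-endian bytes:
  [0]=0x0e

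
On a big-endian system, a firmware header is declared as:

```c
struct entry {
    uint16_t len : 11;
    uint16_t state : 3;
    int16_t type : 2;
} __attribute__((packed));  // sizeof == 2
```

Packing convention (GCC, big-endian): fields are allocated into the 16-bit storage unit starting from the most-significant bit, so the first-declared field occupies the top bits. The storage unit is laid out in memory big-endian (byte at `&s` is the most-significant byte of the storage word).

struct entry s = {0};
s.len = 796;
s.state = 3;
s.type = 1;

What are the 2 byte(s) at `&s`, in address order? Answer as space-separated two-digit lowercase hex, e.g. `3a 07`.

[5+:11] len=796 & 0x7ff = 0x31c; word=0x6380
[2+:3] state=3 & 0x7 = 0x3; word=0x638c
[0+:2] type=1 & 0x3 = 0x1; word=0x638d
word = 0x638d → big-endian bytes:
  [0]=0x63  [1]=0x8d

63 8d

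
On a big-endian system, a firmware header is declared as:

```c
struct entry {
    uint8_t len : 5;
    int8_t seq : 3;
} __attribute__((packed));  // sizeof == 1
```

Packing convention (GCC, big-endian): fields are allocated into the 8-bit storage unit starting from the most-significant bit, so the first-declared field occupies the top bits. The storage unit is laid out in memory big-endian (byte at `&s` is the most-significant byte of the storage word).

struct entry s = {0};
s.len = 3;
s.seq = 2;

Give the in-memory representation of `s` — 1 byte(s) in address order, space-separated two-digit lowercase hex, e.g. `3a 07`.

len:5 = 3 → 0x3 << 3 → word 0x18
seq:3 = 2 → 0x2 << 0 → word 0x1a
word = 0x1a → big-endian bytes:
  [0]=0x1a

1a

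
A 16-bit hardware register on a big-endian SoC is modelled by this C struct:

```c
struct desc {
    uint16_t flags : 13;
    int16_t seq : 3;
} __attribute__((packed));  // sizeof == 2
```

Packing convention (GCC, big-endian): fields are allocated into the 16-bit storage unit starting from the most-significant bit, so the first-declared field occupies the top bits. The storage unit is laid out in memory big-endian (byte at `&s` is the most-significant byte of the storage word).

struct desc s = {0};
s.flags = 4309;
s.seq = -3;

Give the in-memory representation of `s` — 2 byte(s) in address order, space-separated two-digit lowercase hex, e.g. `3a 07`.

[3+:13] flags=4309 & 0x1fff = 0x10d5; word=0x86a8
[0+:3] seq=-3 & 0x7 = 0x5; word=0x86ad
word = 0x86ad → big-endian bytes:
  [0]=0x86  [1]=0xad

86 ad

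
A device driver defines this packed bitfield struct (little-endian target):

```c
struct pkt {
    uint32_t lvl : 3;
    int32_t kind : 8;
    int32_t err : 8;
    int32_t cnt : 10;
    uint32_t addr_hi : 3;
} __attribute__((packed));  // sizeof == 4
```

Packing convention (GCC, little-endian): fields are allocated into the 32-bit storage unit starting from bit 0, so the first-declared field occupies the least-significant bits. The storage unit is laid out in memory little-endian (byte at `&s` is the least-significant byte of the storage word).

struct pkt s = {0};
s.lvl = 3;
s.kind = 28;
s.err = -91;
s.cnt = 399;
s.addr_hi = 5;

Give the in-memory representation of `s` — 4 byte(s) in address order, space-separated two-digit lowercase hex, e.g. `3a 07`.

lvl (3b) val=3 bits=0x3 at bit 0: 0x00000003
kind (8b) val=28 bits=0x1c at bit 3: 0x000000e3
err (8b) val=-91 bits=0xa5 at bit 11: 0x000528e3
cnt (10b) val=399 bits=0x18f at bit 19: 0x0c7d28e3
addr_hi (3b) val=5 bits=0x5 at bit 29: 0xac7d28e3
word = 0xac7d28e3 → little-endian bytes:
  [0]=0xe3  [1]=0x28  [2]=0x7d  [3]=0xac

e3 28 7d ac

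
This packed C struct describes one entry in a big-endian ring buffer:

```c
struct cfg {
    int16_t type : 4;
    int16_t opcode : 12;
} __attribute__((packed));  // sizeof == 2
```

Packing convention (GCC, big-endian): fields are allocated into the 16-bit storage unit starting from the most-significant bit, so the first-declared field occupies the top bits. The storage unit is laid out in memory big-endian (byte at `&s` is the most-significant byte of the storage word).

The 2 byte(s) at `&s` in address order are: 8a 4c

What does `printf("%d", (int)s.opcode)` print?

-1460

[0]=0x8a [1]=0x4c (big-endian) → word 0x8a4c
type:4 @ bit 12 → (0x8a4c>>12)&0xf = 0x8
opcode:12 @ bit 0 → (0x8a4c>>0)&0xfff = 0xa4c  ←
opcode signed 12b, MSB=1: 2636 - 4096 = -1460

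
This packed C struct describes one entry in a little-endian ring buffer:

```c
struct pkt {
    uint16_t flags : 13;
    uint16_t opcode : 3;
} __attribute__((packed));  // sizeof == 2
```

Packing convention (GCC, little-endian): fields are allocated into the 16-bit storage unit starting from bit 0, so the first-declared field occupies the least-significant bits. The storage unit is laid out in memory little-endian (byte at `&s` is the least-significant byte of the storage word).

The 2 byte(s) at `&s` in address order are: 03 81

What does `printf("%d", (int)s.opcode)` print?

4

[0]=0x03 [1]=0x81 (little-endian) → word 0x8103
flags [0+:13] = (word>>0) & 0x1fff = 259
opcode [13+:3] = (word>>13) & 0x7 = 4  ←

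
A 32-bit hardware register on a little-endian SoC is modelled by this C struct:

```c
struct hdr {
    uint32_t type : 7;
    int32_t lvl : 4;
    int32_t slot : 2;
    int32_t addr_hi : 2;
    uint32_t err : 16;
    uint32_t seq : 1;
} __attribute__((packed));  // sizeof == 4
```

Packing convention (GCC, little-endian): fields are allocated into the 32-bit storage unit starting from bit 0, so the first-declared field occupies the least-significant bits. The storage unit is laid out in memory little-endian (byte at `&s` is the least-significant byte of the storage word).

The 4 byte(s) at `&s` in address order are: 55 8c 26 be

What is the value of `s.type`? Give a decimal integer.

[0]=0x55 [1]=0x8c [2]=0x26 [3]=0xbe (little-endian) → word 0xbe268c55
type:7 @ bit 0 → (0xbe268c55>>0)&0x7f = 0x55  ←
lvl:4 @ bit 7 → (0xbe268c55>>7)&0xf = 0x8
slot:2 @ bit 11 → (0xbe268c55>>11)&0x3 = 0x1
addr_hi:2 @ bit 13 → (0xbe268c55>>13)&0x3 = 0x0
err:16 @ bit 15 → (0xbe268c55>>15)&0xffff = 0x7c4d
seq:1 @ bit 31 → (0xbe268c55>>31)&0x1 = 0x1

85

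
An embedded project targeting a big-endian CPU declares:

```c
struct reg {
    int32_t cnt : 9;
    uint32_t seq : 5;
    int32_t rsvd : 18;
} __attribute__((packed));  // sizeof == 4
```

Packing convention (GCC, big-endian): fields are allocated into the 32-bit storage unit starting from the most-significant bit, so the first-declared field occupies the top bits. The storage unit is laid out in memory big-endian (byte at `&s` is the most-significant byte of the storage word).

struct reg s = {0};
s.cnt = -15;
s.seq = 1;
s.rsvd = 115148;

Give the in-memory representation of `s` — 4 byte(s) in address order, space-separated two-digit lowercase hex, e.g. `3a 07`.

f8 85 c1 cc

[23+:9] cnt=-15 & 0x1ff = 0x1f1; word=0xf8800000
[18+:5] seq=1 & 0x1f = 0x1; word=0xf8840000
[0+:18] rsvd=115148 & 0x3ffff = 0x1c1cc; word=0xf885c1cc
word = 0xf885c1cc → big-endian bytes:
  [0]=0xf8  [1]=0x85  [2]=0xc1  [3]=0xcc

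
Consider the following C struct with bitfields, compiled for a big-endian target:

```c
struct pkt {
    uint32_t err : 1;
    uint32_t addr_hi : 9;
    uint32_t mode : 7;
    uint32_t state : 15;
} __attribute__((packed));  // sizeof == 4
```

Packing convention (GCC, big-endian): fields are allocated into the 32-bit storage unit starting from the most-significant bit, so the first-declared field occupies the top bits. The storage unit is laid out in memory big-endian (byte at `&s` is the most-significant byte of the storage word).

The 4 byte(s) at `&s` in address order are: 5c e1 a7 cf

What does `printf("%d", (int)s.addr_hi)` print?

371

[0]=0x5c [1]=0xe1 [2]=0xa7 [3]=0xcf (big-endian) → word 0x5ce1a7cf
err:1 @ bit 31 → (0x5ce1a7cf>>31)&0x1 = 0x0
addr_hi:9 @ bit 22 → (0x5ce1a7cf>>22)&0x1ff = 0x173  ←
mode:7 @ bit 15 → (0x5ce1a7cf>>15)&0x7f = 0x43
state:15 @ bit 0 → (0x5ce1a7cf>>0)&0x7fff = 0x27cf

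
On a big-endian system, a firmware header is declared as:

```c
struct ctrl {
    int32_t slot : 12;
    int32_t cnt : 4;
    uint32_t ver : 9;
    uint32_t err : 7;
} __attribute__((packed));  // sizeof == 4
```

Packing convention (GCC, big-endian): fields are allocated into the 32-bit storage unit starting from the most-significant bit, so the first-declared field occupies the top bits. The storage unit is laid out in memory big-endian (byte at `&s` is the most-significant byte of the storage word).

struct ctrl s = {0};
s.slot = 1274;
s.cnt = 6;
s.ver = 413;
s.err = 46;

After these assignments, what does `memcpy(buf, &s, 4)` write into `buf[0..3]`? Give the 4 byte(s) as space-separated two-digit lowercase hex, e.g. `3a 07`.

4f a6 ce ae

slot:12 = 1274 → 0x4fa << 20 → word 0x4fa00000
cnt:4 = 6 → 0x6 << 16 → word 0x4fa60000
ver:9 = 413 → 0x19d << 7 → word 0x4fa6ce80
err:7 = 46 → 0x2e << 0 → word 0x4fa6ceae
word = 0x4fa6ceae → big-endian bytes:
  [0]=0x4f  [1]=0xa6  [2]=0xce  [3]=0xae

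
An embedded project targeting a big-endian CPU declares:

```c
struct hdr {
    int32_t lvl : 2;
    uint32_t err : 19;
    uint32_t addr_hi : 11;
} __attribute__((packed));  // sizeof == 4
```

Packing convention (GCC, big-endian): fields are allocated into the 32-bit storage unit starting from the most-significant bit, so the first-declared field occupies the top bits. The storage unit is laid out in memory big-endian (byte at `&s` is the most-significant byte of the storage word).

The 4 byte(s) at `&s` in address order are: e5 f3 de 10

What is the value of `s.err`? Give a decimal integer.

[0]=0xe5 [1]=0xf3 [2]=0xde [3]=0x10 (big-endian) → word 0xe5f3de10
lvl [30+:2] = (word>>30) & 0x3 = 3
err [11+:19] = (word>>11) & 0x7ffff = 310907  ←
addr_hi [0+:11] = (word>>0) & 0x7ff = 1552

310907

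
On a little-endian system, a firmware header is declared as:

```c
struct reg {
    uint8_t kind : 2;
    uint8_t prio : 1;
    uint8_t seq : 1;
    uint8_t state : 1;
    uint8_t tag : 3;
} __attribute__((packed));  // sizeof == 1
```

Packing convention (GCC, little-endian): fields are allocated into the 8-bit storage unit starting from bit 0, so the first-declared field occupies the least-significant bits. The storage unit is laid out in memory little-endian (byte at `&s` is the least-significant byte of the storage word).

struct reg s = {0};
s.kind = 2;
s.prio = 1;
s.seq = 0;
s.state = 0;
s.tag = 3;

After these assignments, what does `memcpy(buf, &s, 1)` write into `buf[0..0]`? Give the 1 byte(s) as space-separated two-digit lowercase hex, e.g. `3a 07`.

66

kind (2b) val=2 bits=0x2 at bit 0: 0x02
prio (1b) val=1 bits=0x1 at bit 2: 0x06
seq (1b) val=0 bits=0x0 at bit 3: 0x06
state (1b) val=0 bits=0x0 at bit 4: 0x06
tag (3b) val=3 bits=0x3 at bit 5: 0x66
word = 0x66 → little-endian bytes:
  [0]=0x66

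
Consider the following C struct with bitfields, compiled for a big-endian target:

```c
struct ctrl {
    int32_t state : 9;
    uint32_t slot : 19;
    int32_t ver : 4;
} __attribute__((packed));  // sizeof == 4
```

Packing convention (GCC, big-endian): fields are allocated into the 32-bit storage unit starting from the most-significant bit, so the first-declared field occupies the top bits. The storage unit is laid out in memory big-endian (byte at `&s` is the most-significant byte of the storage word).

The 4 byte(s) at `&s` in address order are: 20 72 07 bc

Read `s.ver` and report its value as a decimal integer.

-4

[0]=0x20 [1]=0x72 [2]=0x07 [3]=0xbc (big-endian) → word 0x207207bc
state:9 @ bit 23 → (0x207207bc>>23)&0x1ff = 0x40
slot:19 @ bit 4 → (0x207207bc>>4)&0x7ffff = 0x7207b
ver:4 @ bit 0 → (0x207207bc>>0)&0xf = 0xc  ←
ver signed 4b, MSB=1: 12 - 16 = -4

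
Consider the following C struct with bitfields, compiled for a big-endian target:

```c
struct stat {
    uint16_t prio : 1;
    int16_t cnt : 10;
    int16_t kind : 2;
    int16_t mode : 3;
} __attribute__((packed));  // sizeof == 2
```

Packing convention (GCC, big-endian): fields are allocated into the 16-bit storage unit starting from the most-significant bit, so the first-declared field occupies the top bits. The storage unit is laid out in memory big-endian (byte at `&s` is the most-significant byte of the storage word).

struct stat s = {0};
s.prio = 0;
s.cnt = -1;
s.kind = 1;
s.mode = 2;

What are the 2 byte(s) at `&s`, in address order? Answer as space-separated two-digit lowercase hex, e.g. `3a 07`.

[15+:1] prio=0 & 0x1 = 0x0; word=0x0000
[5+:10] cnt=-1 & 0x3ff = 0x3ff; word=0x7fe0
[3+:2] kind=1 & 0x3 = 0x1; word=0x7fe8
[0+:3] mode=2 & 0x7 = 0x2; word=0x7fea
word = 0x7fea → big-endian bytes:
  [0]=0x7f  [1]=0xea

7f ea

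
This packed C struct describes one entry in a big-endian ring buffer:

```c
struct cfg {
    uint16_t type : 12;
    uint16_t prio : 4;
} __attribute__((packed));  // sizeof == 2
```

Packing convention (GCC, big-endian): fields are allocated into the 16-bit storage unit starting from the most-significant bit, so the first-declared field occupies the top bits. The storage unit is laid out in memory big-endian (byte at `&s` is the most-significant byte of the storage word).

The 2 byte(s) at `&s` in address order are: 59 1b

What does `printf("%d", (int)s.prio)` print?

11

[0]=0x59 [1]=0x1b (big-endian) → word 0x591b
type:12 @ bit 4 → (0x591b>>4)&0xfff = 0x591
prio:4 @ bit 0 → (0x591b>>0)&0xf = 0xb  ←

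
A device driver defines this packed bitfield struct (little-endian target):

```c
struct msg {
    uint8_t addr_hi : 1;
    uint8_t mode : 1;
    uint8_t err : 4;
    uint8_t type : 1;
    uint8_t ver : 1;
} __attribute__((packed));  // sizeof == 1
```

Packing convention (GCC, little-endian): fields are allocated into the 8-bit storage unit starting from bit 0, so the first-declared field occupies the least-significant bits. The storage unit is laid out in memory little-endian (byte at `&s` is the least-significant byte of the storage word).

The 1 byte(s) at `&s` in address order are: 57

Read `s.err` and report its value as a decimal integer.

[0]=0x57 (little-endian) → word 0x57
addr_hi [0+:1] = (word>>0) & 0x1 = 1
mode [1+:1] = (word>>1) & 0x1 = 1
err [2+:4] = (word>>2) & 0xf = 5  ←
type [6+:1] = (word>>6) & 0x1 = 1
ver [7+:1] = (word>>7) & 0x1 = 0

5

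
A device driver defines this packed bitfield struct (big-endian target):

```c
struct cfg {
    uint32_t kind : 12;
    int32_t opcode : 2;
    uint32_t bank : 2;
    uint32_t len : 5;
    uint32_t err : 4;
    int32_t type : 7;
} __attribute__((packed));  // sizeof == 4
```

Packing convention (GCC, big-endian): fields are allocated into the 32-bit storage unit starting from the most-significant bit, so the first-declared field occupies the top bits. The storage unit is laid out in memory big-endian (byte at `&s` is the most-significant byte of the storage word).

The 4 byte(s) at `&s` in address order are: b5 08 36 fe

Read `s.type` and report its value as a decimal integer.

-2

[0]=0xb5 [1]=0x08 [2]=0x36 [3]=0xfe (big-endian) → word 0xb50836fe
kind [20+:12] = (word>>20) & 0xfff = 2896
opcode [18+:2] = (word>>18) & 0x3 = 2
bank [16+:2] = (word>>16) & 0x3 = 0
len [11+:5] = (word>>11) & 0x1f = 6
err [7+:4] = (word>>7) & 0xf = 13
type [0+:7] = (word>>0) & 0x7f = 126  ←
type signed 7b, MSB=1: 126 - 128 = -2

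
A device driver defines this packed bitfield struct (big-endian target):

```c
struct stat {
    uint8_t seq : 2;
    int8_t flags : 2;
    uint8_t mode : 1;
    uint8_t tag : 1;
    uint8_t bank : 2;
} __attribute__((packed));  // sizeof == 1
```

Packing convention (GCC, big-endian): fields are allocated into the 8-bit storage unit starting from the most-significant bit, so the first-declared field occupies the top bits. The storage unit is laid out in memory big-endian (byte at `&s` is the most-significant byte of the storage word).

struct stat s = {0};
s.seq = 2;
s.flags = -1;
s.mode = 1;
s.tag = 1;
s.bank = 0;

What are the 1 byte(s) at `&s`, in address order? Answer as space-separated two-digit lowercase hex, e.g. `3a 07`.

seq (2b) val=2 bits=0x2 at bit 6: 0x80
flags (2b) val=-1 bits=0x3 at bit 4: 0xb0
mode (1b) val=1 bits=0x1 at bit 3: 0xb8
tag (1b) val=1 bits=0x1 at bit 2: 0xbc
bank (2b) val=0 bits=0x0 at bit 0: 0xbc
word = 0xbc → big-endian bytes:
  [0]=0xbc

bc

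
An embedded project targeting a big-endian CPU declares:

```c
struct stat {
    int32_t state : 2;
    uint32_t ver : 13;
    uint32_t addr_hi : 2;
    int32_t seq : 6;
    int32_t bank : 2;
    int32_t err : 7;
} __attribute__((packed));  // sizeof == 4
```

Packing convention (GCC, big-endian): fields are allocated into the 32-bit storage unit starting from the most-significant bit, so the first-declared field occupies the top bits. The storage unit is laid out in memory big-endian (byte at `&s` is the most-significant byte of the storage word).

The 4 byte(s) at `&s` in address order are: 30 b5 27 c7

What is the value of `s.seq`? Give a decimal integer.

[0]=0x30 [1]=0xb5 [2]=0x27 [3]=0xc7 (big-endian) → word 0x30b527c7
state [30+:2] = (word>>30) & 0x3 = 0
ver [17+:13] = (word>>17) & 0x1fff = 6234
addr_hi [15+:2] = (word>>15) & 0x3 = 2
seq [9+:6] = (word>>9) & 0x3f = 19  ←
bank [7+:2] = (word>>7) & 0x3 = 3
err [0+:7] = (word>>0) & 0x7f = 71
seq signed 6b, MSB=0: value = 19

19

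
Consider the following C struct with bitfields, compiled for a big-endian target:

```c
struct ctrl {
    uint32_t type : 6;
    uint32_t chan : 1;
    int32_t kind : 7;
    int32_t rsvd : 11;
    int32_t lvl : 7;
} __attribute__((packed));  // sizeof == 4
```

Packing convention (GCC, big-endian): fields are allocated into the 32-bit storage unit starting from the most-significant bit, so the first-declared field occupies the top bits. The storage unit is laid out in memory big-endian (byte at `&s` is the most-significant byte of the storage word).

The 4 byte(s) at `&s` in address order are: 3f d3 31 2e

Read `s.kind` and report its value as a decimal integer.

-12

[0]=0x3f [1]=0xd3 [2]=0x31 [3]=0x2e (big-endian) → word 0x3fd3312e
type [26+:6] = (word>>26) & 0x3f = 15
chan [25+:1] = (word>>25) & 0x1 = 1
kind [18+:7] = (word>>18) & 0x7f = 116  ←
rsvd [7+:11] = (word>>7) & 0x7ff = 1634
lvl [0+:7] = (word>>0) & 0x7f = 46
kind signed 7b, MSB=1: 116 - 128 = -12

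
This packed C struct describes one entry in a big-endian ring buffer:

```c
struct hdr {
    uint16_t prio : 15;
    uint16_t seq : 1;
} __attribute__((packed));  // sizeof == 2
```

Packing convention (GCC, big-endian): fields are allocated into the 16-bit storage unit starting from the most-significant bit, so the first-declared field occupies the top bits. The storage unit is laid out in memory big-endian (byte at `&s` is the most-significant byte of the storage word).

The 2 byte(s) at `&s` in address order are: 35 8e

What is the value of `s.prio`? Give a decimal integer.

[0]=0x35 [1]=0x8e (big-endian) → word 0x358e
prio [1+:15] = (word>>1) & 0x7fff = 6855  ←
seq [0+:1] = (word>>0) & 0x1 = 0

6855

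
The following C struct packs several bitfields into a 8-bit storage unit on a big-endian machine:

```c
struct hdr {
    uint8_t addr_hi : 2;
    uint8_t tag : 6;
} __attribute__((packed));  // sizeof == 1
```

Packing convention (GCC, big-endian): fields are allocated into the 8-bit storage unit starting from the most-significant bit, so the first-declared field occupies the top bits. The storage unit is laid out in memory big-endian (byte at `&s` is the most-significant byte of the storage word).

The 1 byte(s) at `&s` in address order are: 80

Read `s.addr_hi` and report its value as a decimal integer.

[0]=0x80 (big-endian) → word 0x80
addr_hi [6+:2] = (word>>6) & 0x3 = 2  ←
tag [0+:6] = (word>>0) & 0x3f = 0

2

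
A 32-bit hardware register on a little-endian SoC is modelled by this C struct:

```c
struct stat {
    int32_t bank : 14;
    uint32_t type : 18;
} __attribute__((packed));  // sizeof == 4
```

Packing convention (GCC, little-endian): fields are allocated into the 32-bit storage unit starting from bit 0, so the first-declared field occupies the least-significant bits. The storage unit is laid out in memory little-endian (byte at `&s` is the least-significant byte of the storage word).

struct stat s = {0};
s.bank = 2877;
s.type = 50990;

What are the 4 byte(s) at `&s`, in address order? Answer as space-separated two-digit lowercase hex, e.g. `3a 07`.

bank (14b) val=2877 bits=0xb3d at bit 0: 0x00000b3d
type (18b) val=50990 bits=0xc72e at bit 14: 0x31cb8b3d
word = 0x31cb8b3d → little-endian bytes:
  [0]=0x3d  [1]=0x8b  [2]=0xcb  [3]=0x31

3d 8b cb 31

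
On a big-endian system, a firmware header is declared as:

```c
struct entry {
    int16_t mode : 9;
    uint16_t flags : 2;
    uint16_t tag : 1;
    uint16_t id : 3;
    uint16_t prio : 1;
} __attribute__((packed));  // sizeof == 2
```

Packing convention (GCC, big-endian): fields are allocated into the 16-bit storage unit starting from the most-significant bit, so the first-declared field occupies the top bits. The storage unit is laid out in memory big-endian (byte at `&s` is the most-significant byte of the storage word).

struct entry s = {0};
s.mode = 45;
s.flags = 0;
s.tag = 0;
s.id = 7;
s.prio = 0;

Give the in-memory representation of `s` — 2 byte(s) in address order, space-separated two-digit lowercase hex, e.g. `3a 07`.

[7+:9] mode=45 & 0x1ff = 0x2d; word=0x1680
[5+:2] flags=0 & 0x3 = 0x0; word=0x1680
[4+:1] tag=0 & 0x1 = 0x0; word=0x1680
[1+:3] id=7 & 0x7 = 0x7; word=0x168e
[0+:1] prio=0 & 0x1 = 0x0; word=0x168e
word = 0x168e → big-endian bytes:
  [0]=0x16  [1]=0x8e

16 8e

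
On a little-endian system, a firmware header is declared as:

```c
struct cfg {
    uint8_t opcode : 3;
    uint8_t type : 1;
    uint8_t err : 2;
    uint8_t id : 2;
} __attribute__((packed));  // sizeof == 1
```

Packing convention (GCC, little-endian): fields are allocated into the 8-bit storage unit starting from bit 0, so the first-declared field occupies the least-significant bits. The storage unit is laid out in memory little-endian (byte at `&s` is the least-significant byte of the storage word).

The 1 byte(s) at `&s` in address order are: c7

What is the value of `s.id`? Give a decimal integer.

3

[0]=0xc7 (little-endian) → word 0xc7
opcode:3 @ bit 0 → (0xc7>>0)&0x7 = 0x7
type:1 @ bit 3 → (0xc7>>3)&0x1 = 0x0
err:2 @ bit 4 → (0xc7>>4)&0x3 = 0x0
id:2 @ bit 6 → (0xc7>>6)&0x3 = 0x3  ←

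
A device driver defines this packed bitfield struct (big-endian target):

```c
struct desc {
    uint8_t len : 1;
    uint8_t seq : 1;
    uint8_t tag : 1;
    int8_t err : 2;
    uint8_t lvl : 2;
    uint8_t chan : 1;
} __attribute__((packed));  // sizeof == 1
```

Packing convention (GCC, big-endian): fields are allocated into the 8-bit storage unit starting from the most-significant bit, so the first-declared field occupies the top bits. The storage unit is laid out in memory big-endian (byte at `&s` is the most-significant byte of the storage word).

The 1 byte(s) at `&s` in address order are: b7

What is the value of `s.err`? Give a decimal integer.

[0]=0xb7 (big-endian) → word 0xb7
len [7+:1] = (word>>7) & 0x1 = 1
seq [6+:1] = (word>>6) & 0x1 = 0
tag [5+:1] = (word>>5) & 0x1 = 1
err [3+:2] = (word>>3) & 0x3 = 2  ←
lvl [1+:2] = (word>>1) & 0x3 = 3
chan [0+:1] = (word>>0) & 0x1 = 1
err signed 2b, MSB=1: 2 - 4 = -2

-2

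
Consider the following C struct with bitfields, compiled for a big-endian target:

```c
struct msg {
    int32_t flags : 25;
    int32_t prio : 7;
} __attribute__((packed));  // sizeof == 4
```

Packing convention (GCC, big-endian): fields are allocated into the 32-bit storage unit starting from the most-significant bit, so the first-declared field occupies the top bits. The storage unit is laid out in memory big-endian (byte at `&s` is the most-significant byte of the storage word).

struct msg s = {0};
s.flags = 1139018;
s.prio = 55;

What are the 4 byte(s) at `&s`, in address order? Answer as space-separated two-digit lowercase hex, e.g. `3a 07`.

flags (25b) val=1139018 bits=0x11614a at bit 7: 0x08b0a500
prio (7b) val=55 bits=0x37 at bit 0: 0x08b0a537
word = 0x08b0a537 → big-endian bytes:
  [0]=0x08  [1]=0xb0  [2]=0xa5  [3]=0x37

08 b0 a5 37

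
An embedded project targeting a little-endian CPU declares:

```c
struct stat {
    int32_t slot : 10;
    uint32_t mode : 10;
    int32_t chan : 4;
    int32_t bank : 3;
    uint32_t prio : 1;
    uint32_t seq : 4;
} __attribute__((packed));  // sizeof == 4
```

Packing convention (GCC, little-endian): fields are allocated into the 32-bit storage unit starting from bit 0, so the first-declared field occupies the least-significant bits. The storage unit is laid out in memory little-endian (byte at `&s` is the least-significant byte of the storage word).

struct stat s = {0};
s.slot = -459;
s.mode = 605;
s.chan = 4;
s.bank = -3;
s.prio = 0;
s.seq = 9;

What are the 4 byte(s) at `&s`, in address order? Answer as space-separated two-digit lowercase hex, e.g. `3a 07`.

[0+:10] slot=-459 & 0x3ff = 0x235; word=0x00000235
[10+:10] mode=605 & 0x3ff = 0x25d; word=0x00097635
[20+:4] chan=4 & 0xf = 0x4; word=0x00497635
[24+:3] bank=-3 & 0x7 = 0x5; word=0x05497635
[27+:1] prio=0 & 0x1 = 0x0; word=0x05497635
[28+:4] seq=9 & 0xf = 0x9; word=0x95497635
word = 0x95497635 → little-endian bytes:
  [0]=0x35  [1]=0x76  [2]=0x49  [3]=0x95

35 76 49 95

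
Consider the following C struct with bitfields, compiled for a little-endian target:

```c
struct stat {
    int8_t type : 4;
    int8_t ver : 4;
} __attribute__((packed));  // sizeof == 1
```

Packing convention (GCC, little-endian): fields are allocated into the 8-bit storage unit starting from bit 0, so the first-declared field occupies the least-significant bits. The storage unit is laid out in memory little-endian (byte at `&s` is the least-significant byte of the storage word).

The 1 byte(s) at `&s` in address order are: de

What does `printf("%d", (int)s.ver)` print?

[0]=0xde (little-endian) → word 0xde
type [0+:4] = (word>>0) & 0xf = 14
ver [4+:4] = (word>>4) & 0xf = 13  ←
ver signed 4b, MSB=1: 13 - 16 = -3

-3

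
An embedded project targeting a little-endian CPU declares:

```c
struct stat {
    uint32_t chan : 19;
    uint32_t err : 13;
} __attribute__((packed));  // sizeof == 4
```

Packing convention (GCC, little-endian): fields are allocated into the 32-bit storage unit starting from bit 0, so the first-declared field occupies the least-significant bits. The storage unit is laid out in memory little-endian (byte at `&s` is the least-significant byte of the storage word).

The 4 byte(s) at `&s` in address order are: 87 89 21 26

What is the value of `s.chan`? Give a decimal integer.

[0]=0x87 [1]=0x89 [2]=0x21 [3]=0x26 (little-endian) → word 0x26218987
chan [0+:19] = (word>>0) & 0x7ffff = 100743  ←
err [19+:13] = (word>>19) & 0x1fff = 1220

100743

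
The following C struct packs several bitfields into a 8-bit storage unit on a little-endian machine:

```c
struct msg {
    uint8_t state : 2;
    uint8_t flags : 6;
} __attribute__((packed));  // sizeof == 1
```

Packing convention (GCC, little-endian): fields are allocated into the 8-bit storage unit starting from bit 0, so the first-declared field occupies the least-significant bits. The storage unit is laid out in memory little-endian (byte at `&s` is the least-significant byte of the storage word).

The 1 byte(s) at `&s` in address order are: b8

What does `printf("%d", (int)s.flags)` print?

46

[0]=0xb8 (little-endian) → word 0xb8
state [0+:2] = (word>>0) & 0x3 = 0
flags [2+:6] = (word>>2) & 0x3f = 46  ←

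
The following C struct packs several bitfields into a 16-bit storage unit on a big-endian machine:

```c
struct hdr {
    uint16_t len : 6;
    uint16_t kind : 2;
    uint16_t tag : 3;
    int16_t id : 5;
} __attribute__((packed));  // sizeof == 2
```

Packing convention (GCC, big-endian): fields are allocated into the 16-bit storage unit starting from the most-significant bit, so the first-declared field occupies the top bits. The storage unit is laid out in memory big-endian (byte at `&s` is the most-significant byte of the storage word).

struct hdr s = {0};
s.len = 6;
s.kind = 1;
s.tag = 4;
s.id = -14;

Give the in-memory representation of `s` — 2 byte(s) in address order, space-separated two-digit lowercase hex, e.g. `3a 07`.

19 92

[10+:6] len=6 & 0x3f = 0x6; word=0x1800
[8+:2] kind=1 & 0x3 = 0x1; word=0x1900
[5+:3] tag=4 & 0x7 = 0x4; word=0x1980
[0+:5] id=-14 & 0x1f = 0x12; word=0x1992
word = 0x1992 → big-endian bytes:
  [0]=0x19  [1]=0x92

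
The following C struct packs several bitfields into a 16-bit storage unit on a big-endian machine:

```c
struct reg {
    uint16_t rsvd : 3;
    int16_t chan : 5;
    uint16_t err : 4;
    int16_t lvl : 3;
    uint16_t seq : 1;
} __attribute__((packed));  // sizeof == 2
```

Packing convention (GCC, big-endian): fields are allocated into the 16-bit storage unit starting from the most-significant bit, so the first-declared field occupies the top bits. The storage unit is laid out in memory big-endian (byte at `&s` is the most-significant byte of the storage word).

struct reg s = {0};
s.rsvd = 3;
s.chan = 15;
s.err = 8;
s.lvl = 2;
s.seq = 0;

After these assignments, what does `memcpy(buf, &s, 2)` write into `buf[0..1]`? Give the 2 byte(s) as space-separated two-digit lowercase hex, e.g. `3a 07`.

rsvd:3 = 3 → 0x3 << 13 → word 0x6000
chan:5 = 15 → 0xf << 8 → word 0x6f00
err:4 = 8 → 0x8 << 4 → word 0x6f80
lvl:3 = 2 → 0x2 << 1 → word 0x6f84
seq:1 = 0 → 0x0 << 0 → word 0x6f84
word = 0x6f84 → big-endian bytes:
  [0]=0x6f  [1]=0x84

6f 84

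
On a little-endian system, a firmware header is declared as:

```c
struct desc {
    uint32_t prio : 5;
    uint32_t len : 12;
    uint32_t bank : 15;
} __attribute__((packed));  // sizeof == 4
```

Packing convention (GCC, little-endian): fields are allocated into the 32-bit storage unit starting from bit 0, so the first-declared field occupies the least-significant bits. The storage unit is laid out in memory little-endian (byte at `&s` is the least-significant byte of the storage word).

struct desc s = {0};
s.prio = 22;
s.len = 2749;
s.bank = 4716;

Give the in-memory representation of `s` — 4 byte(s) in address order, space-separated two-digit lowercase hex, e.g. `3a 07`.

prio (5b) val=22 bits=0x16 at bit 0: 0x00000016
len (12b) val=2749 bits=0xabd at bit 5: 0x000157b6
bank (15b) val=4716 bits=0x126c at bit 17: 0x24d957b6
word = 0x24d957b6 → little-endian bytes:
  [0]=0xb6  [1]=0x57  [2]=0xd9  [3]=0x24

b6 57 d9 24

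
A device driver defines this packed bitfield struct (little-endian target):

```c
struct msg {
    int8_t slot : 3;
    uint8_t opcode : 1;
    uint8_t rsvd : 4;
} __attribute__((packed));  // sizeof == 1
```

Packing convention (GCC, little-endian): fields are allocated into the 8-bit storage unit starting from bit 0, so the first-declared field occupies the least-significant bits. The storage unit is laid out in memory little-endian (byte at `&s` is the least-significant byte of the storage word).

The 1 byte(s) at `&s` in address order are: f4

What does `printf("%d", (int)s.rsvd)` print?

15

[0]=0xf4 (little-endian) → word 0xf4
slot:3 @ bit 0 → (0xf4>>0)&0x7 = 0x4
opcode:1 @ bit 3 → (0xf4>>3)&0x1 = 0x0
rsvd:4 @ bit 4 → (0xf4>>4)&0xf = 0xf  ←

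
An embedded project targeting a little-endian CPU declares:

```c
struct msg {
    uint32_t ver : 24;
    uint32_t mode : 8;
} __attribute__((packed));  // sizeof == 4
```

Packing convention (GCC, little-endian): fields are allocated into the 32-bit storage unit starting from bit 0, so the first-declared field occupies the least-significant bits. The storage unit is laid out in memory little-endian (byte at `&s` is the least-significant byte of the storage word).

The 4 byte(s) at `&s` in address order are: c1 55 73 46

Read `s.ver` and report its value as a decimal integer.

7558593

[0]=0xc1 [1]=0x55 [2]=0x73 [3]=0x46 (little-endian) → word 0x467355c1
ver [0+:24] = (word>>0) & 0xffffff = 7558593  ←
mode [24+:8] = (word>>24) & 0xff = 70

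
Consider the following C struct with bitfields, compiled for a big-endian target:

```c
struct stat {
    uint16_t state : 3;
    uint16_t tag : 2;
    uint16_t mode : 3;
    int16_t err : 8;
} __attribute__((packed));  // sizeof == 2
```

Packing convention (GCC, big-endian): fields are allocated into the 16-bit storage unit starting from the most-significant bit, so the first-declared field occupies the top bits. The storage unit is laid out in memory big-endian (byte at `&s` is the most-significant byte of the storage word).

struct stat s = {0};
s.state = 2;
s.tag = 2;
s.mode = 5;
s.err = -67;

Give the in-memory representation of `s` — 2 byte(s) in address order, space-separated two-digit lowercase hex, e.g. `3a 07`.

[13+:3] state=2 & 0x7 = 0x2; word=0x4000
[11+:2] tag=2 & 0x3 = 0x2; word=0x5000
[8+:3] mode=5 & 0x7 = 0x5; word=0x5500
[0+:8] err=-67 & 0xff = 0xbd; word=0x55bd
word = 0x55bd → big-endian bytes:
  [0]=0x55  [1]=0xbd

55 bd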